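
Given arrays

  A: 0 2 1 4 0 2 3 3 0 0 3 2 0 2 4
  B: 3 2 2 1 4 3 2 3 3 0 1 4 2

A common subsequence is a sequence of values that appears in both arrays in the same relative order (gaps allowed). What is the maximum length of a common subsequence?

8

Taking 2 at A[2]=B[3]; then 1 at A[3]=B[4]; then 4 at A[4]=B[5]; then 2 at A[6]=B[7]; then 3 at A[7]=B[8]; then 3 at A[8]=B[9]; then 0 at A[9]=B[10]; then 2 at A[14]=B[13] gives a common subsequence of length 8, and the DP table's final entry dp[15][13] is also 8, so no common subsequence is longer.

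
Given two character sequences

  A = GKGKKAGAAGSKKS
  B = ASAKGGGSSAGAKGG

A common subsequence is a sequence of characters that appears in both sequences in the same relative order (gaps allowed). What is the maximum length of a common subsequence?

6

Pick G (A #1, B #6), then G (A #3, B #7), then A (A #6, B #10), then G (A #7, B #11), then A (A #8, B #12), then G (A #10, B #15); all 6 characters appear in both, in order. Since dp[14][15] = 6, nothing longer is possible.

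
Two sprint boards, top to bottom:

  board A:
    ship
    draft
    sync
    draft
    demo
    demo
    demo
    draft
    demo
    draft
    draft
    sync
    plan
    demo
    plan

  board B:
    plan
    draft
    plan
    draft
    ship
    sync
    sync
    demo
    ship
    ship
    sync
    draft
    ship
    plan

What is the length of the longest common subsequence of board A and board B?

Match ship at board A[1]=board B[5]; then sync at board A[3]=board B[7]; then demo at board A[5]=board B[8]; then draft at board A[8]=board B[12]; then plan at board A[15]=board B[14] — 5 tasks in the same relative order in both. dp[15][14] = 5 confirms this is the maximum.

5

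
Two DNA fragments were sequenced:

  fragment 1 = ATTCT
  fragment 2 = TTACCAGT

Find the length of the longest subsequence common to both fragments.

Pick T (fragment 1 #2, fragment 2 #1), T (fragment 1 #3, fragment 2 #2), C (fragment 1 #4, fragment 2 #5), T (fragment 1 #5, fragment 2 #8); all 4 bases appear in both, in order. dp[5][8] = 4 confirms this is the maximum.

4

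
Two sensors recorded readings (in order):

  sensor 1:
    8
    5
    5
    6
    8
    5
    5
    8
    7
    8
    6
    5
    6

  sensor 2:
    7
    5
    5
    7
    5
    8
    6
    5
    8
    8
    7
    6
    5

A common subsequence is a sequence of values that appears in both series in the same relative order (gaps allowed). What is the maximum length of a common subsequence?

8

Pick 5 at sensor 1[2]=sensor 2[3], then 5 at sensor 1[3]=sensor 2[5], then 6 at sensor 1[4]=sensor 2[7], then 8 at sensor 1[5]=sensor 2[9], then 8 at sensor 1[8]=sensor 2[10], then 7 at sensor 1[9]=sensor 2[11], then 6 at sensor 1[11]=sensor 2[12], then 5 at sensor 1[12]=sensor 2[13]; all 8 values appear in both, in order. The LCS DP gives dp[13][13] = 8, so this is optimal.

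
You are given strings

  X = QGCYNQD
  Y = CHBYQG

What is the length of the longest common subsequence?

3

Pick C at X[3]=Y[1] → Y at X[4]=Y[4] → Q at X[6]=Y[5]; all 3 characters appear in both, in order. Since dp[7][6] = 3, nothing longer is possible.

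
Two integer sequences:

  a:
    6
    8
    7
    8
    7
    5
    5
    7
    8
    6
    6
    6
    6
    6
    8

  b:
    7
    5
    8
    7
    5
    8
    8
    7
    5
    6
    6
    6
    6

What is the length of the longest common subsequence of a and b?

Match 8 at a[2]=b[3], 7 at a[3]=b[4], 8 at a[4]=b[7], 7 at a[5]=b[8], 5 at a[7]=b[9], 6 at a[11]=b[10], 6 at a[12]=b[11], 6 at a[13]=b[12], 6 at a[14]=b[13] — 9 values in the same relative order in both. dp[15][13] = 9 confirms this is the maximum.

9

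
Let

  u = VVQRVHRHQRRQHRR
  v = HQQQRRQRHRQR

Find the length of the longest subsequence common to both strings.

One common subsequence of length 8: Q [3,4]; then R [4,5]; then R [7,6]; then Q [9,7]; then R [10,8]; then R [11,10]; then Q [12,11]; then R [15,12], and the DP table's final entry dp[15][12] is also 8, so no common subsequence is longer.

8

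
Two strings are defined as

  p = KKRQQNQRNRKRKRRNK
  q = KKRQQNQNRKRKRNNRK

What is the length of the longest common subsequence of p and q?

Pick K (p #1, q #1), then K (p #2, q #2), then R (p #3, q #3), then Q (p #4, q #4), then Q (p #5, q #5), then N (p #6, q #6), then Q (p #7, q #7), then N (p #9, q #8), then R (p #10, q #9), then K (p #11, q #10), then R (p #12, q #11), then K (p #13, q #12), then R (p #14, q #13), then R (p #15, q #16), then K (p #17, q #17); all 15 characters appear in both, in order. The LCS DP gives dp[17][17] = 15, so this is optimal.

15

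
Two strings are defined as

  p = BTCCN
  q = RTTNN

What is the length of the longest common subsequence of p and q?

Let dp[i][j] be the LCS length of the first i characters of p and the first j characters of q. dp[i][j] = dp[i-1][j-1]+1 when the i-th and j-th characters match, else max(dp[i-1][j], dp[i][j-1]).
    ·  R  T  T  N  N
 ·  0  0  0  0  0  0
 B  0  0  0  0  0  0
 T  0  0  1  1  1  1
 C  0  0  1  1  1  1
 C  0  0  1  1  1  1
 N  0  0  1  1  2  2
dp[5][5] = 2. One LCS (by backtracking along matches): TN.

2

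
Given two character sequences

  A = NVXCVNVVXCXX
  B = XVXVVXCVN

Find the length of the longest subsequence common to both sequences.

6

Let dp[i][j] be the LCS length of the first i characters of A and the first j characters of B. dp[i][j] = dp[i-1][j-1]+1 when the i-th and j-th characters match, else max(dp[i-1][j], dp[i][j-1]).
    ·  X  V  X  V  V  X  C  V  N
 ·  0  0  0  0  0  0  0  0  0  0
 N  0  0  0  0  0  0  0  0  0  1
 V  0  0  1  1  1  1  1  1  1  1
 X  0  1  1  2  2  2  2  2  2  2
 C  0  1  1  2  2  2  2  3  3  3
 V  0  1  2  2  3  3  3  3  4  4
 N  0  1  2  2  3  3  3  3  4  5
 V  0  1  2  2  3  4  4  4  4  5
 V  0  1  2  2  3  4  4  4  5  5
 X  0  1  2  3  3  4  5  5  5  5
 C  0  1  2  3  3  4  5  6  6  6
 X  0  1  2  3  3  4  5  6  6  6
 X  0  1  2  3  3  4  5  6  6  6
dp[12][9] = 6. One LCS (by backtracking along matches): VXVVXC.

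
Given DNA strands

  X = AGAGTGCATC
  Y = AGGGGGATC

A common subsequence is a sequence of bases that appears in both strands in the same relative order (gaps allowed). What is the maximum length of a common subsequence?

7

Match A [1,1], G [2,4], G [4,5], G [6,6], A [8,7], T [9,8], C [10,9] — 7 bases in the same relative order in both. Since dp[10][9] = 7, nothing longer is possible.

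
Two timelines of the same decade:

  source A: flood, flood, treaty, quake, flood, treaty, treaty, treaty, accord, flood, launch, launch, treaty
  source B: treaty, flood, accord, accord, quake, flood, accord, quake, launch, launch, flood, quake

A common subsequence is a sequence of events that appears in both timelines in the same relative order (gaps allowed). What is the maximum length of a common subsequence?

6

Taking flood [1,2], quake [4,5], flood [5,6], accord [9,7], launch [11,9], launch [12,10] gives a common subsequence of length 6. The LCS DP gives dp[13][12] = 6, so this is optimal.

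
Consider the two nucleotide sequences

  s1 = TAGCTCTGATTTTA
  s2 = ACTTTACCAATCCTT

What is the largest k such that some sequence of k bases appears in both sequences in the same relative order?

Match T at s1[1]=s2[5], then A at s1[2]=s2[6], then C at s1[4]=s2[7], then C at s1[6]=s2[8], then A at s1[9]=s2[10], then T at s1[10]=s2[11], then T at s1[12]=s2[14], then T at s1[13]=s2[15] — 8 bases in the same relative order in both, and the DP table's final entry dp[14][15] is also 8, so no common subsequence is longer.

8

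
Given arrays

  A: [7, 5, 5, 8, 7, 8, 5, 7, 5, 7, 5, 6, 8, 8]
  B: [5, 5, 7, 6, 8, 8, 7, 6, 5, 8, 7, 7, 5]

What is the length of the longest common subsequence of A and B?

Pick 5 at A[2]=B[1]; then 5 at A[3]=B[2]; then 8 at A[4]=B[6]; then 7 at A[5]=B[7]; then 8 at A[6]=B[10]; then 7 at A[8]=B[11]; then 7 at A[10]=B[12]; then 5 at A[11]=B[13]; all 8 values appear in both, in order. dp[14][13] = 8 confirms this is the maximum.

8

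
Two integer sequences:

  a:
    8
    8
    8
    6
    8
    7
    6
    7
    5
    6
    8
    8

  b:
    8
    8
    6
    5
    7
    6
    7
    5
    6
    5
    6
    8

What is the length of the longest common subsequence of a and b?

Taking 8 (a #2, b #1); then 8 (a #3, b #2); then 6 (a #4, b #3); then 7 (a #6, b #5); then 6 (a #7, b #6); then 7 (a #8, b #7); then 5 (a #9, b #10); then 6 (a #10, b #11); then 8 (a #12, b #12) gives a common subsequence of length 9. dp[12][12] = 9 confirms this is the maximum.

9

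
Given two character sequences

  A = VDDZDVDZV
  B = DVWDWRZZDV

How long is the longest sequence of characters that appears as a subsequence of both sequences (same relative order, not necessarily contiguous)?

5

Let dp[i][j] be the LCS length of the first i characters of A and the first j characters of B. dp[i][j] = dp[i-1][j-1]+1 when the i-th and j-th characters match, else max(dp[i-1][j], dp[i][j-1]).
    ·  D  V  W  D  W  R  Z  Z  D  V
 ·  0  0  0  0  0  0  0  0  0  0  0
 V  0  0  1  1  1  1  1  1  1  1  1
 D  0  1  1  1  2  2  2  2  2  2  2
 D  0  1  1  1  2  2  2  2  2  3  3
 Z  0  1  1  1  2  2  2  3  3  3  3
 D  0  1  1  1  2  2  2  3  3  4  4
 V  0  1  2  2  2  2  2  3  3  4  5
 D  0  1  2  2  3  3  3  3  3  4  5
 Z  0  1  2  2  3  3  3  4  4  4  5
 V  0  1  2  2  3  3  3  4  4  4  5
dp[9][10] = 5. One LCS (by backtracking along matches): VDZDV.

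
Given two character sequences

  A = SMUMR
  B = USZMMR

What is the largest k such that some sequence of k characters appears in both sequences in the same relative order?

4

Match S at A[1]=B[2]; then M at A[2]=B[4]; then M at A[4]=B[5]; then R at A[5]=B[6] — 4 characters in the same relative order in both. Since dp[5][6] = 4, nothing longer is possible.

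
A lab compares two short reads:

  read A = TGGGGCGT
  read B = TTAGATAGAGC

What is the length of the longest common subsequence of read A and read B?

5

Pick T at read A[1]=read B[2], G at read A[2]=read B[4], G at read A[3]=read B[8], G at read A[5]=read B[10], C at read A[6]=read B[11]; all 5 bases appear in both, in order. The LCS DP gives dp[8][11] = 5, so this is optimal.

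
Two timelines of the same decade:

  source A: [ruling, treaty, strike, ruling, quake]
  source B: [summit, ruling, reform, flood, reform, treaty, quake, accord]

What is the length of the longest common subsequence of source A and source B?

3

Match ruling at source A[1]=source B[2], then treaty at source A[2]=source B[6], then quake at source A[5]=source B[7] — 3 events in the same relative order in both. The LCS DP gives dp[5][8] = 3, so this is optimal.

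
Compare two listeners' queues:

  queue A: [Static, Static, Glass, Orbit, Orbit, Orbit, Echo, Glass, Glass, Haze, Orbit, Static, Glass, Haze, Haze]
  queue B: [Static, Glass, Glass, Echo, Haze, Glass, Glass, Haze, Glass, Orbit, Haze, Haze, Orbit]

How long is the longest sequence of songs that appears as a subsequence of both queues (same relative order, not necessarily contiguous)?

9

One common subsequence of length 9: Static at queue A[1]=queue B[1], then Glass at queue A[3]=queue B[3], then Echo at queue A[7]=queue B[4], then Glass at queue A[8]=queue B[6], then Glass at queue A[9]=queue B[7], then Haze at queue A[10]=queue B[8], then Orbit at queue A[11]=queue B[10], then Haze at queue A[14]=queue B[11], then Haze at queue A[15]=queue B[12]. dp[15][13] = 9 confirms this is the maximum.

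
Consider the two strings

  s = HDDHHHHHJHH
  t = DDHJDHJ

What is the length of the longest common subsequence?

Let dp[i][j] be the LCS length of the first i characters of s and the first j characters of t. dp[i][j] = dp[i-1][j-1]+1 when the i-th and j-th characters match, else max(dp[i-1][j], dp[i][j-1]).
    ·  D  D  H  J  D  H  J
 ·  0  0  0  0  0  0  0  0
 H  0  0  0  1  1  1  1  1
 D  0  1  1  1  1  2  2  2
 D  0  1  2  2  2  2  2  2
 H  0  1  2  3  3  3  3  3
 H  0  1  2  3  3  3  4  4
 H  0  1  2  3  3  3  4  4
 H  0  1  2  3  3  3  4  4
 H  0  1  2  3  3  3  4  4
 J  0  1  2  3  4  4  4  5
 H  0  1  2  3  4  4  5  5
 H  0  1  2  3  4  4  5  5
dp[11][7] = 5. One LCS (by backtracking along matches): DDHHJ.

5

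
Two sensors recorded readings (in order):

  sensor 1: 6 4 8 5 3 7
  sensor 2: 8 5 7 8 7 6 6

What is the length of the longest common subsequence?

Match 8 at sensor 1[3]=sensor 2[1]; then 5 at sensor 1[4]=sensor 2[2]; then 7 at sensor 1[6]=sensor 2[5] — 3 values in the same relative order in both, and the DP table's final entry dp[6][7] is also 3, so no common subsequence is longer.

3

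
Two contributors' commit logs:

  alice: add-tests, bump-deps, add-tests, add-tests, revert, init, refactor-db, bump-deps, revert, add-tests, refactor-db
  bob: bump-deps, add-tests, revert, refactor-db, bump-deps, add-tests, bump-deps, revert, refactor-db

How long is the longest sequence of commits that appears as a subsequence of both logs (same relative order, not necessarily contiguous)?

Taking bump-deps at alice[2]=bob[1], then add-tests at alice[4]=bob[2], then revert at alice[5]=bob[3], then refactor-db at alice[7]=bob[4], then bump-deps at alice[8]=bob[7], then revert at alice[9]=bob[8], then refactor-db at alice[11]=bob[9] gives a common subsequence of length 7. dp[11][9] = 7 confirms this is the maximum.

7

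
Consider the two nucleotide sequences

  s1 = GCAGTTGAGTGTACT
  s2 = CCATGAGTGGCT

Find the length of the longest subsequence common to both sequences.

Match C (s1 #2, s2 #2) → A (s1 #3, s2 #3) → T (s1 #6, s2 #4) → G (s1 #7, s2 #5) → A (s1 #8, s2 #6) → G (s1 #9, s2 #7) → T (s1 #10, s2 #8) → G (s1 #11, s2 #10) → C (s1 #14, s2 #11) → T (s1 #15, s2 #12) — 10 bases in the same relative order in both. dp[15][12] = 10 confirms this is the maximum.

10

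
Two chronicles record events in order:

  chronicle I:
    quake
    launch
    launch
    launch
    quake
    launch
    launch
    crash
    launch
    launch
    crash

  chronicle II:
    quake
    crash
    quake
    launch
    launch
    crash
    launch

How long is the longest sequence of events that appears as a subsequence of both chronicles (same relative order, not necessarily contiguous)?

One common subsequence of length 6: quake (chronicle I #1, chronicle II #1), then quake (chronicle I #5, chronicle II #3), then launch (chronicle I #6, chronicle II #4), then launch (chronicle I #7, chronicle II #5), then crash (chronicle I #8, chronicle II #6), then launch (chronicle I #10, chronicle II #7). Since dp[11][7] = 6, nothing longer is possible.

6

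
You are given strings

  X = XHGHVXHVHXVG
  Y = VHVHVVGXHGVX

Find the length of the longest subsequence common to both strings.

Pick H [2,2], H [4,4], V [5,6], X [6,8], H [7,9], V [8,11], X [10,12]; all 7 characters appear in both, in order. dp[12][12] = 7 confirms this is the maximum.

7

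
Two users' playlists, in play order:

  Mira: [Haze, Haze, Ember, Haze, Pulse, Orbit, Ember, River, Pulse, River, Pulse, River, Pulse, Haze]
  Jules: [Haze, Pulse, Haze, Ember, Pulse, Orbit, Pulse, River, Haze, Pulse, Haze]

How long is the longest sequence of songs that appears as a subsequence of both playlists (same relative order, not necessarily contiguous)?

Match Haze [1,1]; then Haze [2,3]; then Ember [3,4]; then Pulse [5,5]; then Orbit [6,6]; then Pulse [9,7]; then River [10,8]; then Pulse [13,10]; then Haze [14,11] — 9 songs in the same relative order in both. dp[14][11] = 9 confirms this is the maximum.

9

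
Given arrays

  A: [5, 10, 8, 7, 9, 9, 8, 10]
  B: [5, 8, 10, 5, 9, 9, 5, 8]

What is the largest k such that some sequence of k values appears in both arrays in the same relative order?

Let dp[i][j] be the LCS length of the first i values of A and the first j values of B. dp[i][j] = dp[i-1][j-1]+1 when the i-th and j-th values match, else max(dp[i-1][j], dp[i][j-1]).
    ·  5  8 10  5  9  9  5  8
 ·  0  0  0  0  0  0  0  0  0
 5  0  1  1  1  1  1  1  1  1
10  0  1  1  2  2  2  2  2  2
 8  0  1  2  2  2  2  2  2  3
 7  0  1  2  2  2  2  2  2  3
 9  0  1  2  2  2  3  3  3  3
 9  0  1  2  2  2  3  4  4  4
 8  0  1  2  2  2  3  4  4  5
10  0  1  2  3  3  3  4  4  5
dp[8][8] = 5. One LCS (by backtracking along matches): 5, 10, 9, 9, 8.

5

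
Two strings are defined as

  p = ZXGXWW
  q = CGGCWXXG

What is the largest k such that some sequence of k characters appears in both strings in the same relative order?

2

Taking X [2,7] → G [3,8] gives a common subsequence of length 2. dp[6][8] = 2 confirms this is the maximum.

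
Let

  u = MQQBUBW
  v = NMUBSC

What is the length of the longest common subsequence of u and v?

3

Match M (u #1, v #2) → U (u #5, v #3) → B (u #6, v #4) — 3 characters in the same relative order in both, and the DP table's final entry dp[7][6] is also 3, so no common subsequence is longer.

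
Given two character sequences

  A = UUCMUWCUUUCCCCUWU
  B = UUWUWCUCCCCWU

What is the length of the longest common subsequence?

Taking U at A[1]=B[1] → U at A[2]=B[2] → U at A[5]=B[4] → W at A[6]=B[5] → C at A[7]=B[6] → U at A[10]=B[7] → C at A[11]=B[8] → C at A[12]=B[9] → C at A[13]=B[10] → C at A[14]=B[11] → W at A[16]=B[12] → U at A[17]=B[13] gives a common subsequence of length 12. The LCS DP gives dp[17][13] = 12, so this is optimal.

12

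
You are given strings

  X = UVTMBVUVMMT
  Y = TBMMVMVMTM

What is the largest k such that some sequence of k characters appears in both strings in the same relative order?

Let dp[i][j] be the LCS length of the first i characters of X and the first j characters of Y. dp[i][j] = dp[i-1][j-1]+1 when the i-th and j-th characters match, else max(dp[i-1][j], dp[i][j-1]).
    ·  T  B  M  M  V  M  V  M  T  M
 ·  0  0  0  0  0  0  0  0  0  0  0
 U  0  0  0  0  0  0  0  0  0  0  0
 V  0  0  0  0  0  1  1  1  1  1  1
 T  0  1  1  1  1  1  1  1  1  2  2
 M  0  1  1  2  2  2  2  2  2  2  3
 B  0  1  2  2  2  2  2  2  2  2  3
 V  0  1  2  2  2  3  3  3  3  3  3
 U  0  1  2  2  2  3  3  3  3  3  3
 V  0  1  2  2  2  3  3  4  4  4  4
 M  0  1  2  3  3  3  4  4  5  5  5
 M  0  1  2  3  4  4  4  4  5  5  6
 T  0  1  2  3  4  4  4  4  5  6  6
dp[11][10] = 6. One LCS (by backtracking along matches): TMVVMM.

6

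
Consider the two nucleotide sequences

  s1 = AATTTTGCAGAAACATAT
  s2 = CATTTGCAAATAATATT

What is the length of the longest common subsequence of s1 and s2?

One common subsequence of length 14: A at s1[2]=s2[2], then T at s1[4]=s2[3], then T at s1[5]=s2[4], then T at s1[6]=s2[5], then G at s1[7]=s2[6], then C at s1[8]=s2[7], then A at s1[9]=s2[8], then A at s1[11]=s2[9], then A at s1[12]=s2[10], then A at s1[13]=s2[12], then A at s1[15]=s2[13], then T at s1[16]=s2[14], then A at s1[17]=s2[15], then T at s1[18]=s2[17]. dp[18][17] = 14 confirms this is the maximum.

14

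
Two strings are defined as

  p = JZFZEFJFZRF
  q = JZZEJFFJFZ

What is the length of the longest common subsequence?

Match J at p[1]=q[1], then Z at p[2]=q[2], then Z at p[4]=q[3], then E at p[5]=q[4], then F at p[6]=q[7], then J at p[7]=q[8], then F at p[8]=q[9], then Z at p[9]=q[10] — 8 characters in the same relative order in both, and the DP table's final entry dp[11][10] is also 8, so no common subsequence is longer.

8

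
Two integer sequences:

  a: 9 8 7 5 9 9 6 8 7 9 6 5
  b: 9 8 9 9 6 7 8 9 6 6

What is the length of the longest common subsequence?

Pick 9 [1,1] → 8 [2,2] → 9 [5,3] → 9 [6,4] → 6 [7,5] → 8 [8,7] → 9 [10,8] → 6 [11,10]; all 8 values appear in both, in order, and the DP table's final entry dp[12][10] is also 8, so no common subsequence is longer.

8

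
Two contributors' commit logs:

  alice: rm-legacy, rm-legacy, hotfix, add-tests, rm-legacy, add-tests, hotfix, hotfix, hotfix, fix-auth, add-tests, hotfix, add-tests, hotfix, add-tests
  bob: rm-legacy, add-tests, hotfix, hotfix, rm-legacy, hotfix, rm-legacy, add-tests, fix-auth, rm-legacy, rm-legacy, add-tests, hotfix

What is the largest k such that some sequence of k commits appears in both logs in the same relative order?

Pick rm-legacy [1,1]; then rm-legacy [2,5]; then hotfix [3,6]; then rm-legacy [5,7]; then add-tests [6,8]; then fix-auth [10,9]; then add-tests [13,12]; then hotfix [14,13]; all 8 commits appear in both, in order. Since dp[15][13] = 8, nothing longer is possible.

8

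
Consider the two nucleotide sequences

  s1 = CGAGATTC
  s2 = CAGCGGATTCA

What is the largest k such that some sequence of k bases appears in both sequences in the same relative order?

7

One common subsequence of length 7: C at s1[1]=s2[4], G at s1[2]=s2[5], G at s1[4]=s2[6], A at s1[5]=s2[7], T at s1[6]=s2[8], T at s1[7]=s2[9], C at s1[8]=s2[10]. dp[8][11] = 7 confirms this is the maximum.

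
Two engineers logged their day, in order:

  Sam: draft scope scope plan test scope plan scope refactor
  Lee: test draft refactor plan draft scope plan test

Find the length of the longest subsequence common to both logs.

Match draft (Sam #1, Lee #5) → scope (Sam #3, Lee #6) → plan (Sam #4, Lee #7) → test (Sam #5, Lee #8) — 4 tasks in the same relative order in both. Since dp[9][8] = 4, nothing longer is possible.

4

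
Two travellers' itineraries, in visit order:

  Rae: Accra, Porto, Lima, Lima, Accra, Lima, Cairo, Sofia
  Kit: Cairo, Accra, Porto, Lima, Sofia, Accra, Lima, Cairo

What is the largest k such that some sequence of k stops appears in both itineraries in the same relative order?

One common subsequence of length 6: Accra at Rae[1]=Kit[2], then Porto at Rae[2]=Kit[3], then Lima at Rae[3]=Kit[4], then Accra at Rae[5]=Kit[6], then Lima at Rae[6]=Kit[7], then Cairo at Rae[7]=Kit[8]. Since dp[8][8] = 6, nothing longer is possible.

6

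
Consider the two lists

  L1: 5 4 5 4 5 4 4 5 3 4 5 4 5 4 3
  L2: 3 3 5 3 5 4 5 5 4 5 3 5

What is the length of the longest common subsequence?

One common subsequence of length 8: 5 [1,5], then 4 [2,6], then 5 [3,7], then 5 [5,8], then 4 [7,9], then 5 [8,10], then 3 [9,11], then 5 [13,12]. The LCS DP gives dp[15][12] = 8, so this is optimal.

8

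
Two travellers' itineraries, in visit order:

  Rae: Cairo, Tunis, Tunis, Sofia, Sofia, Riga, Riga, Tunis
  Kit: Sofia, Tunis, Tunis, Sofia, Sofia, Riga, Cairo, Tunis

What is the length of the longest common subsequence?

Pick Tunis at Rae[2]=Kit[2], then Tunis at Rae[3]=Kit[3], then Sofia at Rae[4]=Kit[4], then Sofia at Rae[5]=Kit[5], then Riga at Rae[6]=Kit[6], then Tunis at Rae[8]=Kit[8]; all 6 stops appear in both, in order. dp[8][8] = 6 confirms this is the maximum.

6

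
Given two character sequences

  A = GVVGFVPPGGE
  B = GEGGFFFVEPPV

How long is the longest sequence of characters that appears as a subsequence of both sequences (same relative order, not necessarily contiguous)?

Let dp[i][j] be the LCS length of the first i characters of A and the first j characters of B. dp[i][j] = dp[i-1][j-1]+1 when the i-th and j-th characters match, else max(dp[i-1][j], dp[i][j-1]).
    ·  G  E  G  G  F  F  F  V  E  P  P  V
 ·  0  0  0  0  0  0  0  0  0  0  0  0  0
 G  0  1  1  1  1  1  1  1  1  1  1  1  1
 V  0  1  1  1  1  1  1  1  2  2  2  2  2
 V  0  1  1  1  1  1  1  1  2  2  2  2  3
 G  0  1  1  2  2  2  2  2  2  2  2  2  3
 F  0  1  1  2  2  3  3  3  3  3  3  3  3
 V  0  1  1  2  2  3  3  3  4  4  4  4  4
 P  0  1  1  2  2  3  3  3  4  4  5  5  5
 P  0  1  1  2  2  3  3  3  4  4  5  6  6
 G  0  1  1  2  3  3  3  3  4  4  5  6  6
 G  0  1  1  2  3  3  3  3  4  4  5  6  6
 E  0  1  2  2  3  3  3  3  4  5  5  6  6
dp[11][12] = 6. One LCS (by backtracking along matches): GGFVPP.

6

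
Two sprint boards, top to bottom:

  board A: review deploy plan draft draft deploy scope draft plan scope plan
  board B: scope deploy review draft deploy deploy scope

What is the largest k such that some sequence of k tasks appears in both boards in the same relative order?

4

Taking review [1,3], then deploy [2,5], then deploy [6,6], then scope [10,7] gives a common subsequence of length 4, and the DP table's final entry dp[11][7] is also 4, so no common subsequence is longer.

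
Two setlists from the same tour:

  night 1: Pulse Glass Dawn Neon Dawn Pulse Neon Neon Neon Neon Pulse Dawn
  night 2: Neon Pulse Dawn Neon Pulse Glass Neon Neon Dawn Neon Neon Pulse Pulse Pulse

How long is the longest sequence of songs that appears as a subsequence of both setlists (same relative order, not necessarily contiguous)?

Match Pulse (night 1 #1, night 2 #2), Dawn (night 1 #3, night 2 #3), Neon (night 1 #4, night 2 #4), Pulse (night 1 #6, night 2 #5), Neon (night 1 #7, night 2 #7), Neon (night 1 #8, night 2 #8), Neon (night 1 #9, night 2 #10), Neon (night 1 #10, night 2 #11), Pulse (night 1 #11, night 2 #14) — 9 songs in the same relative order in both. dp[12][14] = 9 confirms this is the maximum.

9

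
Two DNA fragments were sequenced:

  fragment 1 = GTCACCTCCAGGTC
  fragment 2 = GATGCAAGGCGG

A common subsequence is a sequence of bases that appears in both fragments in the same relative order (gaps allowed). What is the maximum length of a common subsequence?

8

Match G at fragment 1[1]=fragment 2[1]; then T at fragment 1[2]=fragment 2[3]; then C at fragment 1[3]=fragment 2[5]; then A at fragment 1[4]=fragment 2[6]; then A at fragment 1[10]=fragment 2[7]; then G at fragment 1[11]=fragment 2[8]; then G at fragment 1[12]=fragment 2[9]; then C at fragment 1[14]=fragment 2[10] — 8 bases in the same relative order in both. dp[14][12] = 8 confirms this is the maximum.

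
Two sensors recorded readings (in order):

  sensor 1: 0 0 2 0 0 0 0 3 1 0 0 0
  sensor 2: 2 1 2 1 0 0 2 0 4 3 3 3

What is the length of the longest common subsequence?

5

One common subsequence of length 5: 0 (sensor 1 #1, sensor 2 #5) → 0 (sensor 1 #2, sensor 2 #6) → 2 (sensor 1 #3, sensor 2 #7) → 0 (sensor 1 #4, sensor 2 #8) → 3 (sensor 1 #8, sensor 2 #12). dp[12][12] = 5 confirms this is the maximum.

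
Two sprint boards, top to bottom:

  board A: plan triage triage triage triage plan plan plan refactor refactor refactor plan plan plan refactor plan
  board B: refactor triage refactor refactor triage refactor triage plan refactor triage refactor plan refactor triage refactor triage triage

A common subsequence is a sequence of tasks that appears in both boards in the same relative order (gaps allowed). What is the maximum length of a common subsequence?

8

Match triage at board A[2]=board B[2] → triage at board A[3]=board B[5] → triage at board A[5]=board B[7] → plan at board A[8]=board B[8] → refactor at board A[9]=board B[9] → refactor at board A[10]=board B[11] → refactor at board A[11]=board B[13] → refactor at board A[15]=board B[15] — 8 tasks in the same relative order in both, and the DP table's final entry dp[16][17] is also 8, so no common subsequence is longer.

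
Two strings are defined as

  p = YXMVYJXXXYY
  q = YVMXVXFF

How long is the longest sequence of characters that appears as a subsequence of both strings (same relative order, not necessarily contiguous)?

4

Let dp[i][j] be the LCS length of the first i characters of p and the first j characters of q. dp[i][j] = dp[i-1][j-1]+1 when the i-th and j-th characters match, else max(dp[i-1][j], dp[i][j-1]).
    ·  Y  V  M  X  V  X  F  F
 ·  0  0  0  0  0  0  0  0  0
 Y  0  1  1  1  1  1  1  1  1
 X  0  1  1  1  2  2  2  2  2
 M  0  1  1  2  2  2  2  2  2
 V  0  1  2  2  2  3  3  3  3
 Y  0  1  2  2  2  3  3  3  3
 J  0  1  2  2  2  3  3  3  3
 X  0  1  2  2  3  3  4  4  4
 X  0  1  2  2  3  3  4  4  4
 X  0  1  2  2  3  3  4  4  4
 Y  0  1  2  2  3  3  4  4  4
 Y  0  1  2  2  3  3  4  4  4
dp[11][8] = 4. One LCS (by backtracking along matches): YXVX.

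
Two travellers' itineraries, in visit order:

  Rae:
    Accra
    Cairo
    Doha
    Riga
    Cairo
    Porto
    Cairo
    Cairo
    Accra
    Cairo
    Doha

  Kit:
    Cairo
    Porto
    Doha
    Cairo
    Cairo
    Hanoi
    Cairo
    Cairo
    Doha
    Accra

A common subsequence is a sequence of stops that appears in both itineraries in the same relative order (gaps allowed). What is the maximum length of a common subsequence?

7

Taking Cairo at Rae[2]=Kit[1], Doha at Rae[3]=Kit[3], Cairo at Rae[5]=Kit[4], Cairo at Rae[7]=Kit[5], Cairo at Rae[8]=Kit[7], Cairo at Rae[10]=Kit[8], Doha at Rae[11]=Kit[9] gives a common subsequence of length 7. The LCS DP gives dp[11][10] = 7, so this is optimal.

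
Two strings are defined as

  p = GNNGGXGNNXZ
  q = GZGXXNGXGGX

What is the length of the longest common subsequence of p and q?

Taking G at p[1]=q[3], then N at p[3]=q[6], then G at p[4]=q[7], then G at p[5]=q[9], then G at p[7]=q[10], then X at p[10]=q[11] gives a common subsequence of length 6, and the DP table's final entry dp[11][11] is also 6, so no common subsequence is longer.

6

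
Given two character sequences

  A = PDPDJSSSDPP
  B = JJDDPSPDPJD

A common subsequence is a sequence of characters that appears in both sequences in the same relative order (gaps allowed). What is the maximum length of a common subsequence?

5

Match P [1,7], D [2,8], P [3,9], J [5,10], D [9,11] — 5 characters in the same relative order in both. dp[11][11] = 5 confirms this is the maximum.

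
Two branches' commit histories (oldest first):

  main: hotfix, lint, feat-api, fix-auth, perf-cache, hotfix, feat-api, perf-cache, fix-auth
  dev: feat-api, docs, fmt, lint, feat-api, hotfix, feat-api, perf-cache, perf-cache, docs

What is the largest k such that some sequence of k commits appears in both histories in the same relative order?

Match lint [2,4], then feat-api [3,5], then hotfix [6,6], then feat-api [7,7], then perf-cache [8,9] — 5 commits in the same relative order in both. The LCS DP gives dp[9][10] = 5, so this is optimal.

5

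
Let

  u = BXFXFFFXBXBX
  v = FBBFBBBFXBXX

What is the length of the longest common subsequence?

Match B at u[1]=v[3] → F at u[3]=v[4] → F at u[7]=v[8] → X at u[8]=v[9] → B at u[9]=v[10] → X at u[10]=v[11] → X at u[12]=v[12] — 7 characters in the same relative order in both. Since dp[12][12] = 7, nothing longer is possible.

7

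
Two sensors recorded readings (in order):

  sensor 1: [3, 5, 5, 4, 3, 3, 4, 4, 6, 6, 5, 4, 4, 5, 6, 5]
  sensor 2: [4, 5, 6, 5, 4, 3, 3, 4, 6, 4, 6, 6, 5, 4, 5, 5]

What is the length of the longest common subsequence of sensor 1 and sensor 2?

Taking 5 (sensor 1 #2, sensor 2 #2), then 5 (sensor 1 #3, sensor 2 #4), then 4 (sensor 1 #4, sensor 2 #5), then 3 (sensor 1 #5, sensor 2 #6), then 3 (sensor 1 #6, sensor 2 #7), then 4 (sensor 1 #7, sensor 2 #8), then 4 (sensor 1 #8, sensor 2 #10), then 6 (sensor 1 #9, sensor 2 #11), then 6 (sensor 1 #10, sensor 2 #12), then 5 (sensor 1 #11, sensor 2 #13), then 4 (sensor 1 #13, sensor 2 #14), then 5 (sensor 1 #14, sensor 2 #15), then 5 (sensor 1 #16, sensor 2 #16) gives a common subsequence of length 13. dp[16][16] = 13 confirms this is the maximum.

13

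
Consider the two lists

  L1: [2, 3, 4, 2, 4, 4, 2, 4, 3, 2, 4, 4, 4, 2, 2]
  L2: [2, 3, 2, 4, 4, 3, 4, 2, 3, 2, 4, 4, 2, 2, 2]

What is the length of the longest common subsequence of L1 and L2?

Pick 2 at L1[1]=L2[1], then 3 at L1[2]=L2[2], then 4 at L1[3]=L2[4], then 4 at L1[5]=L2[5], then 4 at L1[6]=L2[7], then 2 at L1[7]=L2[8], then 3 at L1[9]=L2[9], then 2 at L1[10]=L2[10], then 4 at L1[11]=L2[11], then 4 at L1[12]=L2[12], then 2 at L1[14]=L2[14], then 2 at L1[15]=L2[15]; all 12 values appear in both, in order. Since dp[15][15] = 12, nothing longer is possible.

12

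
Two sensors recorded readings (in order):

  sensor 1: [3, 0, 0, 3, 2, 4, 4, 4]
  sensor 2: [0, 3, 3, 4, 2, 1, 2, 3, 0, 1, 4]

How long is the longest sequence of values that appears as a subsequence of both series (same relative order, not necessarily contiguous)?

Let dp[i][j] be the LCS length of the first i values of sensor 1 and the first j values of sensor 2. dp[i][j] = dp[i-1][j-1]+1 when the i-th and j-th values match, else max(dp[i-1][j], dp[i][j-1]).
    ·  0  3  3  4  2  1  2  3  0  1  4
 ·  0  0  0  0  0  0  0  0  0  0  0  0
 3  0  0  1  1  1  1  1  1  1  1  1  1
 0  0  1  1  1  1  1  1  1  1  2  2  2
 0  0  1  1  1  1  1  1  1  1  2  2  2
 3  0  1  2  2  2  2  2  2  2  2  2  2
 2  0  1  2  2  2  3  3  3  3  3  3  3
 4  0  1  2  2  3  3  3  3  3  3  3  4
 4  0  1  2  2  3  3  3  3  3  3  3  4
 4  0  1  2  2  3  3  3  3  3  3  3  4
dp[8][11] = 4. One LCS (by backtracking along matches): 3, 3, 2, 4.

4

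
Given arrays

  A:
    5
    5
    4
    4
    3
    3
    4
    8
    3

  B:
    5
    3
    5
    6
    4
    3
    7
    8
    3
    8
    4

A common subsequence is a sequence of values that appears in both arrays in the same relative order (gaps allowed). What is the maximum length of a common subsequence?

Let dp[i][j] be the LCS length of the first i values of A and the first j values of B. dp[i][j] = dp[i-1][j-1]+1 when the i-th and j-th values match, else max(dp[i-1][j], dp[i][j-1]).
    ·  5  3  5  6  4  3  7  8  3  8  4
 ·  0  0  0  0  0  0  0  0  0  0  0  0
 5  0  1  1  1  1  1  1  1  1  1  1  1
 5  0  1  1  2  2  2  2  2  2  2  2  2
 4  0  1  1  2  2  3  3  3  3  3  3  3
 4  0  1  1  2  2  3  3  3  3  3  3  4
 3  0  1  2  2  2  3  4  4  4  4  4  4
 3  0  1  2  2  2  3  4  4  4  5  5  5
 4  0  1  2  2  2  3  4  4  4  5  5  6
 8  0  1  2  2  2  3  4  4  5  5  6  6
 3  0  1  2  2  2  3  4  4  5  6  6  6
dp[9][11] = 6. One LCS (by backtracking along matches): 5, 5, 4, 3, 3, 4.

6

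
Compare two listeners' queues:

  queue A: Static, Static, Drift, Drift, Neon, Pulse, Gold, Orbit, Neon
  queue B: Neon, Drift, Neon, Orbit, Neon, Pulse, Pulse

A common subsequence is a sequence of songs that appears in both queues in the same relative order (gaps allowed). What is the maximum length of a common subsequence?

Pick Drift (queue A #4, queue B #2); then Neon (queue A #5, queue B #3); then Orbit (queue A #8, queue B #4); then Neon (queue A #9, queue B #5); all 4 songs appear in both, in order. Since dp[9][7] = 4, nothing longer is possible.

4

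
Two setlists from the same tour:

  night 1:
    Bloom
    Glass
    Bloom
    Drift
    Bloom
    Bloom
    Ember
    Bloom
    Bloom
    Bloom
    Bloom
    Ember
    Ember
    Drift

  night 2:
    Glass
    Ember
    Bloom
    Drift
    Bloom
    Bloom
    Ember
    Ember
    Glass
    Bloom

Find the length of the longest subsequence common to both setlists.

7

Match Glass [2,1], then Bloom [3,3], then Drift [4,4], then Bloom [5,5], then Bloom [6,6], then Ember [7,8], then Bloom [11,10] — 7 songs in the same relative order in both. dp[14][10] = 7 confirms this is the maximum.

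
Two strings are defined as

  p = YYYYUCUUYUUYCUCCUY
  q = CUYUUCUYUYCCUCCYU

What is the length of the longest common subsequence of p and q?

Match Y [1,3], then U [5,5], then C [6,6], then U [8,7], then Y [9,8], then U [11,9], then Y [12,10], then C [13,12], then U [14,13], then C [15,14], then C [16,15], then U [17,17] — 12 characters in the same relative order in both. dp[18][17] = 12 confirms this is the maximum.

12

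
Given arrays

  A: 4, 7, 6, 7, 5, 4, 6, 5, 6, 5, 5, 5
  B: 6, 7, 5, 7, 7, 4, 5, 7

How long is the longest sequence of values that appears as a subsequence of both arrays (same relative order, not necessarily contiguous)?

5

One common subsequence of length 5: 6 (A #3, B #1), 7 (A #4, B #2), 5 (A #5, B #3), 4 (A #6, B #6), 5 (A #8, B #7). Since dp[12][8] = 5, nothing longer is possible.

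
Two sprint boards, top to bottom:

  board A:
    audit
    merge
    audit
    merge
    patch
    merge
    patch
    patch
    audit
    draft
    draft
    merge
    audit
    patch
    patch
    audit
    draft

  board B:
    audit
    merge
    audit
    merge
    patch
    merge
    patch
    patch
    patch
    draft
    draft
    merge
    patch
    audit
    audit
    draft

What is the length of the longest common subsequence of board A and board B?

Match audit (board A #1, board B #1); then merge (board A #2, board B #2); then audit (board A #3, board B #3); then merge (board A #4, board B #4); then patch (board A #5, board B #5); then merge (board A #6, board B #6); then patch (board A #7, board B #8); then patch (board A #8, board B #9); then draft (board A #10, board B #10); then draft (board A #11, board B #11); then merge (board A #12, board B #12); then audit (board A #13, board B #14); then audit (board A #16, board B #15); then draft (board A #17, board B #16) — 14 tasks in the same relative order in both. Since dp[17][16] = 14, nothing longer is possible.

14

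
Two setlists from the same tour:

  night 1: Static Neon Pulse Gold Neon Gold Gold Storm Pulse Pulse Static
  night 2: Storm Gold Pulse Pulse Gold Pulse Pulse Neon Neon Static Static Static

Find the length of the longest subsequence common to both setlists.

Match Pulse [3,4]; then Gold [7,5]; then Pulse [9,6]; then Pulse [10,7]; then Static [11,12] — 5 songs in the same relative order in both, and the DP table's final entry dp[11][12] is also 5, so no common subsequence is longer.

5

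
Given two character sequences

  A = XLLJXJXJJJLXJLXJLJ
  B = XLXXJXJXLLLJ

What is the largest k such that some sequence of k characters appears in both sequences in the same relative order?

10

Match X (A #1, B #1), then L (A #2, B #2), then J (A #4, B #5), then X (A #5, B #6), then J (A #6, B #7), then X (A #7, B #8), then L (A #11, B #9), then L (A #14, B #10), then L (A #17, B #11), then J (A #18, B #12) — 10 characters in the same relative order in both. The LCS DP gives dp[18][12] = 10, so this is optimal.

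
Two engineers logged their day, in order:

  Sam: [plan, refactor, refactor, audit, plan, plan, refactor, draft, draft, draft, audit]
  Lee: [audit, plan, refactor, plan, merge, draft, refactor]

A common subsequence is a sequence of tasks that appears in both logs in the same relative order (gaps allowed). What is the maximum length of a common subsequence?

Pick plan [1,2], then refactor [3,3], then plan [5,4], then refactor [7,7]; all 4 tasks appear in both, in order, and the DP table's final entry dp[11][7] is also 4, so no common subsequence is longer.

4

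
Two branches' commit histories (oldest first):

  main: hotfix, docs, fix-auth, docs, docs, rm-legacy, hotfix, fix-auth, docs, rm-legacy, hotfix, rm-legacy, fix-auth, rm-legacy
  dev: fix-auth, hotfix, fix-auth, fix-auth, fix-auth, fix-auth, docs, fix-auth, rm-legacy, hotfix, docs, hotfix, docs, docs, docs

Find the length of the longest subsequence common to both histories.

7

Pick hotfix [1,2]; then docs [2,7]; then fix-auth [3,8]; then rm-legacy [6,9]; then hotfix [7,10]; then docs [9,11]; then hotfix [11,12]; all 7 commits appear in both, in order. dp[14][15] = 7 confirms this is the maximum.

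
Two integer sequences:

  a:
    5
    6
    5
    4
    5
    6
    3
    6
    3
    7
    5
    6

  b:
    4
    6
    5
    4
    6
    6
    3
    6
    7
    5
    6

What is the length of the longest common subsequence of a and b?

9

Let dp[i][j] be the LCS length of the first i values of a and the first j values of b. dp[i][j] = dp[i-1][j-1]+1 when the i-th and j-th values match, else max(dp[i-1][j], dp[i][j-1]).
    ·  4  6  5  4  6  6  3  6  7  5  6
 ·  0  0  0  0  0  0  0  0  0  0  0  0
 5  0  0  0  1  1  1  1  1  1  1  1  1
 6  0  0  1  1  1  2  2  2  2  2  2  2
 5  0  0  1  2  2  2  2  2  2  2  3  3
 4  0  1  1  2  3  3  3  3  3  3  3  3
 5  0  1  1  2  3  3  3  3  3  3  4  4
 6  0  1  2  2  3  4  4  4  4  4  4  5
 3  0  1  2  2  3  4  4  5  5  5  5  5
 6  0  1  2  2  3  4  5  5  6  6  6  6
 3  0  1  2  2  3  4  5  6  6  6  6  6
 7  0  1  2  2  3  4  5  6  6  7  7  7
 5  0  1  2  3  3  4  5  6  6  7  8  8
 6  0  1  2  3  3  4  5  6  7  7  8  9
dp[12][11] = 9. One LCS (by backtracking along matches): 6, 5, 4, 6, 3, 6, 7, 5, 6.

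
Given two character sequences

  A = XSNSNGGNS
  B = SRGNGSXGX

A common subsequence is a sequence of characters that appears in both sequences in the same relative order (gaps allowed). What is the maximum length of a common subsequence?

Match S at A[2]=B[1] → N at A[3]=B[4] → S at A[4]=B[6] → G at A[6]=B[8] — 4 characters in the same relative order in both, and the DP table's final entry dp[9][9] is also 4, so no common subsequence is longer.

4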